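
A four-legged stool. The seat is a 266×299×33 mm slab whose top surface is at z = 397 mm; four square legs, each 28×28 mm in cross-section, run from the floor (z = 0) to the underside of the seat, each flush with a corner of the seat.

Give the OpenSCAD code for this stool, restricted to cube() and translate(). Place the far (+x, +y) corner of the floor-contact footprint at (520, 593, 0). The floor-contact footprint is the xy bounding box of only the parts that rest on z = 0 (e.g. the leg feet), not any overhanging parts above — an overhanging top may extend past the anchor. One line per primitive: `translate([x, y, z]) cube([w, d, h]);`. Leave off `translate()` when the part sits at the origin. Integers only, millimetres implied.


translate([254, 294, 364]) cube([266, 299, 33]);
translate([254, 294, 0]) cube([28, 28, 364]);
translate([492, 294, 0]) cube([28, 28, 364]);
translate([254, 565, 0]) cube([28, 28, 364]);
translate([492, 565, 0]) cube([28, 28, 364]);


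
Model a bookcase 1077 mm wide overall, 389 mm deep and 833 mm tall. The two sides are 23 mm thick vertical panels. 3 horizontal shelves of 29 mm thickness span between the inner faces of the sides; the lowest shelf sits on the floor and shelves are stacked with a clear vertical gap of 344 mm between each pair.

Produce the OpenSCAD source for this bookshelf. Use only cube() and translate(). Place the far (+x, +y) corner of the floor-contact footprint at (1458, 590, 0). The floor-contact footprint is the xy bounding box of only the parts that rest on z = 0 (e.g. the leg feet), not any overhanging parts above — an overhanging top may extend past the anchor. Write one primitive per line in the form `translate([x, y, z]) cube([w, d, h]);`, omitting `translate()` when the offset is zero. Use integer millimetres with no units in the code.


translate([381, 201, 0]) cube([23, 389, 833]);
translate([1435, 201, 0]) cube([23, 389, 833]);
translate([404, 201, 0]) cube([1031, 389, 29]);
translate([404, 201, 373]) cube([1031, 389, 29]);
translate([404, 201, 746]) cube([1031, 389, 29]);


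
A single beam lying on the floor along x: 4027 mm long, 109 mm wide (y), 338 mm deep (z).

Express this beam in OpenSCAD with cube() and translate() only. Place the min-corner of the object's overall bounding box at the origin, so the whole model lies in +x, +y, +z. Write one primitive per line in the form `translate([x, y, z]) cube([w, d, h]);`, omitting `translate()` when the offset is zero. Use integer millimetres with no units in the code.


cube([4027, 109, 338]);


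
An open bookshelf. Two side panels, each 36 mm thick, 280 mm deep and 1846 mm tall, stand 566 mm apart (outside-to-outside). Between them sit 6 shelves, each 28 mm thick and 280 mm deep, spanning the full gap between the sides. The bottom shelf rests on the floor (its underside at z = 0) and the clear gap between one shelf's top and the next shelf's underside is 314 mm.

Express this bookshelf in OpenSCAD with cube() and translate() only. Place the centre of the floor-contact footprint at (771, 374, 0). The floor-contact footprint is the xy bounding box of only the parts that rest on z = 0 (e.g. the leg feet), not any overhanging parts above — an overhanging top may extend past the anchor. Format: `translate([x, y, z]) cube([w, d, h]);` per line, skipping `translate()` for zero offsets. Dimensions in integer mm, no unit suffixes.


translate([488, 234, 0]) cube([36, 280, 1846]);
translate([1018, 234, 0]) cube([36, 280, 1846]);
translate([524, 234, 0]) cube([494, 280, 28]);
translate([524, 234, 342]) cube([494, 280, 28]);
translate([524, 234, 684]) cube([494, 280, 28]);
translate([524, 234, 1026]) cube([494, 280, 28]);
translate([524, 234, 1368]) cube([494, 280, 28]);
translate([524, 234, 1710]) cube([494, 280, 28]);


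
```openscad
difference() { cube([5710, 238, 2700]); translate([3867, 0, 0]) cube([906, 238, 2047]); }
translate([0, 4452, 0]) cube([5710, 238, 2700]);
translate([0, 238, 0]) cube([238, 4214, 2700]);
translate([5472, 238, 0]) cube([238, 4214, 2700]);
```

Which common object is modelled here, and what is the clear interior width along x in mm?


A single room. The interior width is 5234 mm.

Four walls enclosing a rectangle with a door in the front wall — a room. Outside width 5710 minus two 238 mm walls gives 5234 mm.


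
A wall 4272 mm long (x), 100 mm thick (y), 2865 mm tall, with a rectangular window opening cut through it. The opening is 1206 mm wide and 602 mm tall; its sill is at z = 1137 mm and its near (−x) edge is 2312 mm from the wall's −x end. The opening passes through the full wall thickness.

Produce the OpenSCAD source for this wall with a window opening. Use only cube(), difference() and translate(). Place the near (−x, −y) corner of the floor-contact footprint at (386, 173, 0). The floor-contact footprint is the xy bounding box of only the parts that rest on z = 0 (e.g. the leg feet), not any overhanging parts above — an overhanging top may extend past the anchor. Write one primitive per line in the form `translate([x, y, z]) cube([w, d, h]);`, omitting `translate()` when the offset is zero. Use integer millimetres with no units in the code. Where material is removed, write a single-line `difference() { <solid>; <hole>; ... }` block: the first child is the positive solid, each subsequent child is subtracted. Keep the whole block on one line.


difference() { translate([386, 173, 0]) cube([4272, 100, 2865]); translate([2698, 173, 1137]) cube([1206, 100, 602]); }


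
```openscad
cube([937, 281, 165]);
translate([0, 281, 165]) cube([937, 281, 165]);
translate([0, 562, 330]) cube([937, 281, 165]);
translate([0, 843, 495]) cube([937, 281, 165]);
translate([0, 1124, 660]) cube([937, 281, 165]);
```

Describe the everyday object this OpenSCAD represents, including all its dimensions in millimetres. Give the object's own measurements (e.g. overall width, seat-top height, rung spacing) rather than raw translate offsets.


A straight staircase of 5 solid steps. Each step is 937 mm wide (x), 281 mm deep (y, the going) and 165 mm tall (the rise). The first step rests on the floor; each subsequent step sits one going further in +y and one rise higher in +z, directly behind and above the previous step with no overlap.


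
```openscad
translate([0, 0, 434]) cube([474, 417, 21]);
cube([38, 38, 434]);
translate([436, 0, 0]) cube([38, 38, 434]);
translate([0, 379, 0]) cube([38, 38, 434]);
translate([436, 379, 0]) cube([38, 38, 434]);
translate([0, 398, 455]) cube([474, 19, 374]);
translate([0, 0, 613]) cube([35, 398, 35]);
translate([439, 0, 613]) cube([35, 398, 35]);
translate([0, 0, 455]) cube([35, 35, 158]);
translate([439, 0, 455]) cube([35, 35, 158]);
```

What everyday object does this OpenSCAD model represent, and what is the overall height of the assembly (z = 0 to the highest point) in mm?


A chair. The overall height is 829 mm.

A slab on four corner posts with a tall panel at the back — a chair. The seat slab sits at z = 434 with thickness 21, and the 374 mm backrest starts at the seat top, so the overall height is 434 + 21 + 374 = 829 mm.


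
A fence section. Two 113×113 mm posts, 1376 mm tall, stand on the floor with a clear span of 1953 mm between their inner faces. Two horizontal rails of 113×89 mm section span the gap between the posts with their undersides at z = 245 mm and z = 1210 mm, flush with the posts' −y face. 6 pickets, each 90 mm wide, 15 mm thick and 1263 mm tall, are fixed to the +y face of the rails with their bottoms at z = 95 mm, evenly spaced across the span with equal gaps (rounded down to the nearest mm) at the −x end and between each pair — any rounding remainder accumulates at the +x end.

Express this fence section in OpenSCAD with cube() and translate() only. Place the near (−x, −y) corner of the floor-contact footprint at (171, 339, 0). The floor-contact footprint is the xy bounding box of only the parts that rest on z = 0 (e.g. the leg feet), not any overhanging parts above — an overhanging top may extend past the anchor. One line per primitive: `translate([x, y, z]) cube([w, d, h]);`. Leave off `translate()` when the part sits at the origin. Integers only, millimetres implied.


translate([171, 339, 0]) cube([113, 113, 1376]);
translate([2237, 339, 0]) cube([113, 113, 1376]);
translate([284, 339, 245]) cube([1953, 113, 89]);
translate([284, 339, 1210]) cube([1953, 113, 89]);
translate([485, 452, 95]) cube([90, 15, 1263]);
translate([776, 452, 95]) cube([90, 15, 1263]);
translate([1067, 452, 95]) cube([90, 15, 1263]);
translate([1358, 452, 95]) cube([90, 15, 1263]);
translate([1649, 452, 95]) cube([90, 15, 1263]);
translate([1940, 452, 95]) cube([90, 15, 1263]);


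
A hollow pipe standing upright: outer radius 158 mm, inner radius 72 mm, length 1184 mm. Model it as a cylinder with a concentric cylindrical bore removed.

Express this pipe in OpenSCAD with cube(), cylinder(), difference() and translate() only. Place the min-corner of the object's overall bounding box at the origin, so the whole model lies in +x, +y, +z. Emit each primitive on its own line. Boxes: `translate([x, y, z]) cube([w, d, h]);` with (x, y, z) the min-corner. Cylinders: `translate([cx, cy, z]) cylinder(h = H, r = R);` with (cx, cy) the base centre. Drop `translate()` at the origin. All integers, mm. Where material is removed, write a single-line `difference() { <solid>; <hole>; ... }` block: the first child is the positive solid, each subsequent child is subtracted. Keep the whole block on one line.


difference() { translate([158, 158, 0]) cylinder(h = 1184, r = 158); translate([158, 158, 0]) cylinder(h = 1184, r = 72); }


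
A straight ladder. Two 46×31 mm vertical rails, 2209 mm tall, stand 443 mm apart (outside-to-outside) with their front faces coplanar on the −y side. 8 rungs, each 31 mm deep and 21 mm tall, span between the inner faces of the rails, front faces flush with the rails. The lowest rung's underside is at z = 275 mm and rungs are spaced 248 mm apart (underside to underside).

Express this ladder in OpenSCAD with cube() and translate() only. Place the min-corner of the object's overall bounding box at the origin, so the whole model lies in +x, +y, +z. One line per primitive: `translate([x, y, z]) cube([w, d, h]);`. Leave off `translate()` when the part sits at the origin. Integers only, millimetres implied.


cube([46, 31, 2209]);
translate([397, 0, 0]) cube([46, 31, 2209]);
translate([46, 0, 275]) cube([351, 31, 21]);
translate([46, 0, 523]) cube([351, 31, 21]);
translate([46, 0, 771]) cube([351, 31, 21]);
translate([46, 0, 1019]) cube([351, 31, 21]);
translate([46, 0, 1267]) cube([351, 31, 21]);
translate([46, 0, 1515]) cube([351, 31, 21]);
translate([46, 0, 1763]) cube([351, 31, 21]);
translate([46, 0, 2011]) cube([351, 31, 21]);


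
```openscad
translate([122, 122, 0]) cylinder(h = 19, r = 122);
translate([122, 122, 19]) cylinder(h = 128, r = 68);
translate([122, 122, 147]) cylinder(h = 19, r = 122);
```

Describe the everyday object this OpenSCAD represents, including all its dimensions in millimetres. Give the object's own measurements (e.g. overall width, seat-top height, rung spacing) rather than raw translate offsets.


A spool: two coaxial disc flanges of radius 122 mm and thickness 19 mm, joined by a core cylinder of radius 68 mm and height 128 mm. The lower flange rests on z = 0 and the three cylinders share a vertical axis.


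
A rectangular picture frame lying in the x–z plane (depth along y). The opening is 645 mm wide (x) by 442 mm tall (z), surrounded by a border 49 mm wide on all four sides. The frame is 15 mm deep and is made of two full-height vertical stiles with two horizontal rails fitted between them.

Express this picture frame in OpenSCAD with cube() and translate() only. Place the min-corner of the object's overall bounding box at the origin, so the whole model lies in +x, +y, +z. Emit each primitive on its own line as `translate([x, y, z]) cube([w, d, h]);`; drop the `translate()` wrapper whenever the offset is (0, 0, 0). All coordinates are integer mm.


cube([49, 15, 540]);
translate([694, 0, 0]) cube([49, 15, 540]);
translate([49, 0, 0]) cube([645, 15, 49]);
translate([49, 0, 491]) cube([645, 15, 49]);


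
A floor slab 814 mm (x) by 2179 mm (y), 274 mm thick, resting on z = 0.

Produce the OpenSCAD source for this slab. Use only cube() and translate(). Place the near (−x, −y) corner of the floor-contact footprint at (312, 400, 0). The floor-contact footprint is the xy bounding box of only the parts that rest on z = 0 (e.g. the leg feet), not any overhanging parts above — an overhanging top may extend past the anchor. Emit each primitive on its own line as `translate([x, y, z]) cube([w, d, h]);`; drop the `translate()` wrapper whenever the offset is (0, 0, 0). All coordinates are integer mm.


translate([312, 400, 0]) cube([814, 2179, 274]);


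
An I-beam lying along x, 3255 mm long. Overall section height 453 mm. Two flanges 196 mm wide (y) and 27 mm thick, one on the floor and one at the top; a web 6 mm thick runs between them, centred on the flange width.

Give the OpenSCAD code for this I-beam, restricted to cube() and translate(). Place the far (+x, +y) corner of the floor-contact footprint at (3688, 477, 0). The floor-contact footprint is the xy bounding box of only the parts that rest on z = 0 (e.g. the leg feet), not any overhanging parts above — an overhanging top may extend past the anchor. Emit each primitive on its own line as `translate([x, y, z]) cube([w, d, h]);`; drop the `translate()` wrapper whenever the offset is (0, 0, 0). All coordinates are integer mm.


translate([433, 281, 0]) cube([3255, 196, 27]);
translate([433, 376, 27]) cube([3255, 6, 399]);
translate([433, 281, 426]) cube([3255, 196, 27]);


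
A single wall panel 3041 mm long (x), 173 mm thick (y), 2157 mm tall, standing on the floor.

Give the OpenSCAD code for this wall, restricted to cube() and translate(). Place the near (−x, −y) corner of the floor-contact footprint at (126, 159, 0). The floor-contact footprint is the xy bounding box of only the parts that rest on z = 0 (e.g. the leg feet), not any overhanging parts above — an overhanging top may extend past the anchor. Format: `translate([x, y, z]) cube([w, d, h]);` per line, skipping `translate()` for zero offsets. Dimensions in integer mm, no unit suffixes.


translate([126, 159, 0]) cube([3041, 173, 2157]);


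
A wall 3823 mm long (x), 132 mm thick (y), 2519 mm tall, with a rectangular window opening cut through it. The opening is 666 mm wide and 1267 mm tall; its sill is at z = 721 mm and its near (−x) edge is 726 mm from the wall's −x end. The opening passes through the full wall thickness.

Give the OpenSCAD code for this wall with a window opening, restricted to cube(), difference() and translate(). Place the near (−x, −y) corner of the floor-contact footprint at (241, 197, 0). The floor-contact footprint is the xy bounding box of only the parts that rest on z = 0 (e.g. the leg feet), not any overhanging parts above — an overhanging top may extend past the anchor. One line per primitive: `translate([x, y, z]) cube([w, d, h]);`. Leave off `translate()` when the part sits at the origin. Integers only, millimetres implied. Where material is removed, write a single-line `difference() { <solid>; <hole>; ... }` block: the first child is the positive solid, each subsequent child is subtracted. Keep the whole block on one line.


difference() { translate([241, 197, 0]) cube([3823, 132, 2519]); translate([967, 197, 721]) cube([666, 132, 1267]); }


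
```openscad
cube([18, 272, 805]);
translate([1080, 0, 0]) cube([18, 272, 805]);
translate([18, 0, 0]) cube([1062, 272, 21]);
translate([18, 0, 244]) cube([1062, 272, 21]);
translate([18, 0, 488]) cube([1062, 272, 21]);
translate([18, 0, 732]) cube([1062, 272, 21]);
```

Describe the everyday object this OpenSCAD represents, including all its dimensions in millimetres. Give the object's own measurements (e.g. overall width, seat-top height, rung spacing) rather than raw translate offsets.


An open bookshelf. Two side panels, each 18 mm thick, 272 mm deep and 805 mm tall, stand 1098 mm apart (outside-to-outside). Between them sit 4 shelves, each 21 mm thick and 272 mm deep, spanning the full gap between the sides. The bottom shelf rests on the floor (its underside at z = 0) and the clear gap between one shelf's top and the next shelf's underside is 223 mm.


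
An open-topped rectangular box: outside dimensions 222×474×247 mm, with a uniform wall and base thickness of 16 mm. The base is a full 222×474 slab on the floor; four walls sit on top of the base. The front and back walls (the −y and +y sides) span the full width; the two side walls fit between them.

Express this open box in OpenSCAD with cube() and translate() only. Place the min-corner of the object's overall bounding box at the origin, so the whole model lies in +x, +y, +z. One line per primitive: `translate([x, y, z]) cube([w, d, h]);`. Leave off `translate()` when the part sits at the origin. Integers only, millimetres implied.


cube([222, 474, 16]);
translate([0, 0, 16]) cube([222, 16, 231]);
translate([0, 458, 16]) cube([222, 16, 231]);
translate([0, 16, 16]) cube([16, 442, 231]);
translate([206, 16, 16]) cube([16, 442, 231]);


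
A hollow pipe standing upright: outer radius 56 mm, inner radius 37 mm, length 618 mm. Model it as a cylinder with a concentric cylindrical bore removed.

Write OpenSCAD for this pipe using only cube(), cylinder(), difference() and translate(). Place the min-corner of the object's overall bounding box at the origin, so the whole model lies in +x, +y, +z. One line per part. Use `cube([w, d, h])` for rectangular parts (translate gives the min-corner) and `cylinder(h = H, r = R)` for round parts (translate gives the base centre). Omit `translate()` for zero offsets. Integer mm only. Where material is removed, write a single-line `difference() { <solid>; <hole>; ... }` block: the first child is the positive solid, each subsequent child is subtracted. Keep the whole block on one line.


difference() { translate([56, 56, 0]) cylinder(h = 618, r = 56); translate([56, 56, 0]) cylinder(h = 618, r = 37); }


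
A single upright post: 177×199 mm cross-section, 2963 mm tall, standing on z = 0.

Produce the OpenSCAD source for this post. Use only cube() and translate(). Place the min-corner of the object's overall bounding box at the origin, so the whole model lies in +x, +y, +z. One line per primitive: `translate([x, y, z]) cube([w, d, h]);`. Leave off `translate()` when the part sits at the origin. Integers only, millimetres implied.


cube([177, 199, 2963]);


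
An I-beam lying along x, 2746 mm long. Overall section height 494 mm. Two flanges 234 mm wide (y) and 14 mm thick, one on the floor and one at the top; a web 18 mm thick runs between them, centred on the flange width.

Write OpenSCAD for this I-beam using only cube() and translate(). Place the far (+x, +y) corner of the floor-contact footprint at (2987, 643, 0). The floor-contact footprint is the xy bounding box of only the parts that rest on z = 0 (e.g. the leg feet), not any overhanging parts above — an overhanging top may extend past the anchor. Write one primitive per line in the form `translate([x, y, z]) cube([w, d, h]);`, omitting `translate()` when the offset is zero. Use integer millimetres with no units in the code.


translate([241, 409, 0]) cube([2746, 234, 14]);
translate([241, 517, 14]) cube([2746, 18, 466]);
translate([241, 409, 480]) cube([2746, 234, 14]);


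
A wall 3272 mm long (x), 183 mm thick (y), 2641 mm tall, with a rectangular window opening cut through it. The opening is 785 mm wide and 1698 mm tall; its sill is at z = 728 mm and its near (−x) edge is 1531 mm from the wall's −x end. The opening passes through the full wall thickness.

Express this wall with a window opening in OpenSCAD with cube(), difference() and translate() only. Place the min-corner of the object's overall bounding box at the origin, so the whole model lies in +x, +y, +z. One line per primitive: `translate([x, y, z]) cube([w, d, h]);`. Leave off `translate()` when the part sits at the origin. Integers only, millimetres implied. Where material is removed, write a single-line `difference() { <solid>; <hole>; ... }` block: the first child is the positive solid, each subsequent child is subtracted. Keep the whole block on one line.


difference() { cube([3272, 183, 2641]); translate([1531, 0, 728]) cube([785, 183, 1698]); }


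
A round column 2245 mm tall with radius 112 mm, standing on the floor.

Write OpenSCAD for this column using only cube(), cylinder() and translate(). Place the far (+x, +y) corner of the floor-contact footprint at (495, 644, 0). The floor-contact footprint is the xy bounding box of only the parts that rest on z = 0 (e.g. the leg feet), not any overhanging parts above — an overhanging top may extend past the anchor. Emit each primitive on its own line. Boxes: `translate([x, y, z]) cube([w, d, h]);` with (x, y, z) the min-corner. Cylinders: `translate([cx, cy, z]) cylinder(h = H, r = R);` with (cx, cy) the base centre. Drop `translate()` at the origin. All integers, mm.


translate([383, 532, 0]) cylinder(h = 2245, r = 112);


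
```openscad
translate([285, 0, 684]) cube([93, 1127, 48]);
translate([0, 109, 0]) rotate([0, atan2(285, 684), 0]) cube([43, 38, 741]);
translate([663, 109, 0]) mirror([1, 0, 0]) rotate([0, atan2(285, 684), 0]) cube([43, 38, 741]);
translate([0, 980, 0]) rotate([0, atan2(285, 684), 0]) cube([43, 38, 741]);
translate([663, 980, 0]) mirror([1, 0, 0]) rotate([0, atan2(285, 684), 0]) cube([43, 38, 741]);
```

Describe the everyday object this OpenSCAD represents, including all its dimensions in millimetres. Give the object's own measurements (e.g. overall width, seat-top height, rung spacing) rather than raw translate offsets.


A sawhorse. A 93×1127×48 mm beam (x, y, z) sits on two A-frame leg pairs. Each pair is two raked legs of 43×38 mm section (38 mm along y) splaying symmetrically in x. Each leg rises 684 mm vertically over 285 mm of horizontal reach and is 741 mm long along its own axis. Every leg's outer bottom edge rests on the floor and its outer top edge meets a bottom edge of the beam — the left legs (tilting toward +x) meet the beam's −x bottom edge, the right legs (their mirror images, tilting toward −x) meet its +x bottom edge — so the leg tops tuck under the beam, the beam's underside is 684 mm above the floor, and the feet are 663 mm apart outside-to-outside with the beam centred between them. The two leg pairs are set in 109 mm from either end of the beam.


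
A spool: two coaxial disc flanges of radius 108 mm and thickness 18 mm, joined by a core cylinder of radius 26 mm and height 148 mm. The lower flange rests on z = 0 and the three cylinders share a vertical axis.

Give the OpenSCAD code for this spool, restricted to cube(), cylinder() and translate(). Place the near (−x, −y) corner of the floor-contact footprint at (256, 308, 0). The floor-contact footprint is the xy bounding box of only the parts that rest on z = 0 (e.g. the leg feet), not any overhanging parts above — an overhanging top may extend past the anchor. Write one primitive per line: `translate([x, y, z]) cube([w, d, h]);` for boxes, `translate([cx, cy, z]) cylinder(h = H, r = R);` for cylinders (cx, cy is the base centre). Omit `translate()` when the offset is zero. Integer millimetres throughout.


translate([364, 416, 0]) cylinder(h = 18, r = 108);
translate([364, 416, 18]) cylinder(h = 148, r = 26);
translate([364, 416, 166]) cylinder(h = 18, r = 108);


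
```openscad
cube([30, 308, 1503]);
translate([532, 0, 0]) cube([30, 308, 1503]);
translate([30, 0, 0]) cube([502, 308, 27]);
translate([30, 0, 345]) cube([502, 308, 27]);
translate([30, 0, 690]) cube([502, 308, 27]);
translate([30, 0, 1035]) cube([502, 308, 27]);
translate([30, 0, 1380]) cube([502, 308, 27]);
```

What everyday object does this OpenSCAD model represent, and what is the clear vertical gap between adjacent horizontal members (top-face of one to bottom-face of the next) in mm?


A bookshelf. The clear shelf gap is 318 mm.

Two tall side panels with 5 horizontal boards between them — a bookshelf. The first two shelf undersides are at z = 0 and z = 345; with shelf thickness 27, the clear gap is 345 − 0 − 27 = 318 mm.


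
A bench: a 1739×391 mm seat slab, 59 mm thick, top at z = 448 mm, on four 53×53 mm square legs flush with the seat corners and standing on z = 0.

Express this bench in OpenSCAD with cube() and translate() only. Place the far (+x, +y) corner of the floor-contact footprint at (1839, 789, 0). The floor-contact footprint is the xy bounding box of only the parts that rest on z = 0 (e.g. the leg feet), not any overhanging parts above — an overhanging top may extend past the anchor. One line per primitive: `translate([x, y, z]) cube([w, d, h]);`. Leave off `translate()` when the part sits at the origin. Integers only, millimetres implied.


translate([100, 398, 389]) cube([1739, 391, 59]);
translate([100, 398, 0]) cube([53, 53, 389]);
translate([100, 736, 0]) cube([53, 53, 389]);
translate([1786, 398, 0]) cube([53, 53, 389]);
translate([1786, 736, 0]) cube([53, 53, 389]);


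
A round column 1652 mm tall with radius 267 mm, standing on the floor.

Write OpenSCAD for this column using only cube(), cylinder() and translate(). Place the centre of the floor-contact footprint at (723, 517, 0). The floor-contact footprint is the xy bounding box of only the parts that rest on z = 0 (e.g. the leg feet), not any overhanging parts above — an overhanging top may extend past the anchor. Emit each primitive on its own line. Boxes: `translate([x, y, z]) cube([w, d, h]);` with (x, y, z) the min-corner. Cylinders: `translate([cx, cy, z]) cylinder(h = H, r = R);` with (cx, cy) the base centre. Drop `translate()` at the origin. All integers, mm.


translate([723, 517, 0]) cylinder(h = 1652, r = 267);


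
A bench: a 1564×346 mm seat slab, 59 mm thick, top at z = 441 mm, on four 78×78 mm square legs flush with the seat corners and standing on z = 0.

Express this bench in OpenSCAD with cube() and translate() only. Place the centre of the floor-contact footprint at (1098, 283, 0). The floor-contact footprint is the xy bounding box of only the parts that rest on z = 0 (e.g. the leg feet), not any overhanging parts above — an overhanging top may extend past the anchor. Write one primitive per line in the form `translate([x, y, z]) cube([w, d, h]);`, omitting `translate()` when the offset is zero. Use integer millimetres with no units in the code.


translate([316, 110, 382]) cube([1564, 346, 59]);
translate([316, 110, 0]) cube([78, 78, 382]);
translate([316, 378, 0]) cube([78, 78, 382]);
translate([1802, 110, 0]) cube([78, 78, 382]);
translate([1802, 378, 0]) cube([78, 78, 382]);


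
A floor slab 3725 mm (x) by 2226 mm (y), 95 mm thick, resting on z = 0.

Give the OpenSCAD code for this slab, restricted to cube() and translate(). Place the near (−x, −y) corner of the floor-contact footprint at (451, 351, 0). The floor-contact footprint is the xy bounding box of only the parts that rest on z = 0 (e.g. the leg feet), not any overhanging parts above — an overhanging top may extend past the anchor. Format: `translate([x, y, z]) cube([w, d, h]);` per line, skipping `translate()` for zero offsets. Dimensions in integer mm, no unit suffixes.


translate([451, 351, 0]) cube([3725, 2226, 95]);


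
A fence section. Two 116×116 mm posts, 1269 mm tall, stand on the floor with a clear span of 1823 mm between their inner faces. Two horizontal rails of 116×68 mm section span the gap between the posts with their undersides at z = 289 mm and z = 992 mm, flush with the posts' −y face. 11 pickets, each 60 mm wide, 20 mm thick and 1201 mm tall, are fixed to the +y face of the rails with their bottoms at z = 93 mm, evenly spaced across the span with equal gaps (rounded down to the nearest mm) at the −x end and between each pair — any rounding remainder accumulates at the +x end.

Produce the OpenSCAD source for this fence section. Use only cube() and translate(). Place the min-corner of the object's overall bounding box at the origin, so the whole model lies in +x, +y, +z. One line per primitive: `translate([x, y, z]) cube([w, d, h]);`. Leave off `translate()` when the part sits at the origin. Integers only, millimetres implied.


cube([116, 116, 1269]);
translate([1939, 0, 0]) cube([116, 116, 1269]);
translate([116, 0, 289]) cube([1823, 116, 68]);
translate([116, 0, 992]) cube([1823, 116, 68]);
translate([212, 116, 93]) cube([60, 20, 1201]);
translate([368, 116, 93]) cube([60, 20, 1201]);
translate([524, 116, 93]) cube([60, 20, 1201]);
translate([680, 116, 93]) cube([60, 20, 1201]);
translate([836, 116, 93]) cube([60, 20, 1201]);
translate([992, 116, 93]) cube([60, 20, 1201]);
translate([1148, 116, 93]) cube([60, 20, 1201]);
translate([1304, 116, 93]) cube([60, 20, 1201]);
translate([1460, 116, 93]) cube([60, 20, 1201]);
translate([1616, 116, 93]) cube([60, 20, 1201]);
translate([1772, 116, 93]) cube([60, 20, 1201]);


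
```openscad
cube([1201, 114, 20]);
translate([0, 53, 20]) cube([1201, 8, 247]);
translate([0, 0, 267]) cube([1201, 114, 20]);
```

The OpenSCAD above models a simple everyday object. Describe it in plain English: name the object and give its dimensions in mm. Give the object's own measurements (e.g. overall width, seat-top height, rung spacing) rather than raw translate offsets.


An I-beam lying along x, 1201 mm long. Overall section height 287 mm. Two flanges 114 mm wide (y) and 20 mm thick, one on the floor and one at the top; a web 8 mm thick runs between them, centred on the flange width.


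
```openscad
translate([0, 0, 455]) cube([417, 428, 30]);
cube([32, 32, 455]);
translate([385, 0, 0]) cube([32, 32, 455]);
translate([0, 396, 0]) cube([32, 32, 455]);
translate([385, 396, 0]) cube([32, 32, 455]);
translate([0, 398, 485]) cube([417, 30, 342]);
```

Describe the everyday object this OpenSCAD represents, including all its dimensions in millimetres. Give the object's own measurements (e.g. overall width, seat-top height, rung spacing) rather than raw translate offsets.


A chair. The seat is a 417×428×30 mm slab with its top at z = 485 mm, on four 32×32 mm corner legs (flush with the seat edges, standing on z = 0). A flat backrest 30 mm thick, 342 mm tall, spans the full seat width and rises from the seat top along its +y edge, rear face flush with the rear of the seat.


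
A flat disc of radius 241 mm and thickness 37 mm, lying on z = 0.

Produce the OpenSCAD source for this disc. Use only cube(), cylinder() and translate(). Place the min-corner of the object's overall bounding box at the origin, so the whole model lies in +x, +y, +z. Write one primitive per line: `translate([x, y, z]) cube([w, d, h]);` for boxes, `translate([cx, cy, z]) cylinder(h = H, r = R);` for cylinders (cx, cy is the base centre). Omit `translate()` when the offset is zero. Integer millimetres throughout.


translate([241, 241, 0]) cylinder(h = 37, r = 241);


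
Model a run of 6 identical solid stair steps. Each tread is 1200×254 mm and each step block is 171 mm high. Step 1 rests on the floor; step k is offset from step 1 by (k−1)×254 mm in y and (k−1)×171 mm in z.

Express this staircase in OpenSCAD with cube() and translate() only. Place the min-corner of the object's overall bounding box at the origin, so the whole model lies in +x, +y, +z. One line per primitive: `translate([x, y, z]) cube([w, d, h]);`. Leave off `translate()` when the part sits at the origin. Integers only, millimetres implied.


cube([1200, 254, 171]);
translate([0, 254, 171]) cube([1200, 254, 171]);
translate([0, 508, 342]) cube([1200, 254, 171]);
translate([0, 762, 513]) cube([1200, 254, 171]);
translate([0, 1016, 684]) cube([1200, 254, 171]);
translate([0, 1270, 855]) cube([1200, 254, 171]);


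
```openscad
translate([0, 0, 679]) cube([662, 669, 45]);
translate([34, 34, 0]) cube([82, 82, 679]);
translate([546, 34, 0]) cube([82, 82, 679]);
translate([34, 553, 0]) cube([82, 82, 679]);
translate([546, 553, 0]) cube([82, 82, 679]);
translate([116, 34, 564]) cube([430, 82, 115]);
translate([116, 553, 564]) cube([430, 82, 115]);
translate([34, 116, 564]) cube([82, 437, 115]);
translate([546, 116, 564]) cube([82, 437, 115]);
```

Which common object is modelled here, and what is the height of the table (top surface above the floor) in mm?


A table. The table height is 724 mm.

A 662×669×45 slab sits at z = 679 on four 82 mm square posts — a table. The top surface is at 679 + 45 = 724 mm.


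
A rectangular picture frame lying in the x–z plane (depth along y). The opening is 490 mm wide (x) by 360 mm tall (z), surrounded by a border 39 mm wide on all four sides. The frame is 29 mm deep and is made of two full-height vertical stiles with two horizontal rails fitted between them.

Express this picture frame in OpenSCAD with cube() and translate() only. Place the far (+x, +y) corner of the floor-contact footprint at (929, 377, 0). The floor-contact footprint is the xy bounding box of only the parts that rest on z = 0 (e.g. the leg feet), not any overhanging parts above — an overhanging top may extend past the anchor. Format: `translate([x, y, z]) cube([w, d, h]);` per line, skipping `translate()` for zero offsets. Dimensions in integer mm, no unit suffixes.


translate([361, 348, 0]) cube([39, 29, 438]);
translate([890, 348, 0]) cube([39, 29, 438]);
translate([400, 348, 0]) cube([490, 29, 39]);
translate([400, 348, 399]) cube([490, 29, 39]);


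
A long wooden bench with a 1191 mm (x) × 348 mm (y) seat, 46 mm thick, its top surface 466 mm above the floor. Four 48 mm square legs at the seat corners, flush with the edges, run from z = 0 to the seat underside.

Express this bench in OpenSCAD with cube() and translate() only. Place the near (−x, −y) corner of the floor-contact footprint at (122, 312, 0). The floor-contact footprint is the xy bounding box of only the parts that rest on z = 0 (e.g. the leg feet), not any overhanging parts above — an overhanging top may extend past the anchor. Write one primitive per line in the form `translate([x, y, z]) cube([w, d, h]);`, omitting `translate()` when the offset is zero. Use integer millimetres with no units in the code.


// leg_h = 466 − 46 = 420
translate([122, 312, 420]) cube([1191, 348, 46]);
translate([122, 312, 0]) cube([48, 48, 420]);
translate([122, 612, 0]) cube([48, 48, 420]);
translate([1265, 312, 0]) cube([48, 48, 420]);
translate([1265, 612, 0]) cube([48, 48, 420]);


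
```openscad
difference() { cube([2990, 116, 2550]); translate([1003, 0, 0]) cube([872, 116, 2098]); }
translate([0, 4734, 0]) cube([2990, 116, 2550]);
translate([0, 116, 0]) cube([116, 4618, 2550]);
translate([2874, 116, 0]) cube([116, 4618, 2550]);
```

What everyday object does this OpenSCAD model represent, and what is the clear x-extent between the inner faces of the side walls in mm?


A single room. The interior width is 2758 mm.

Four walls enclosing a rectangle with a door in the front wall — a room. Outside width 2990 minus two 116 mm walls gives 2758 mm.


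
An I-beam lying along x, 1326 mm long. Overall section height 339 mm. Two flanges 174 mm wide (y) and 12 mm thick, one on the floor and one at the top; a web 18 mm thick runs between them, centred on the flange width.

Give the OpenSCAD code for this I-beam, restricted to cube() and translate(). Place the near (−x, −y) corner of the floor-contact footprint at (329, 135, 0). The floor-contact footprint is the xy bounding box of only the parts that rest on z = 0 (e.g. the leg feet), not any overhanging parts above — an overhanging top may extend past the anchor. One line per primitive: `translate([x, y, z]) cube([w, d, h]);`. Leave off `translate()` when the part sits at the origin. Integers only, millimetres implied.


translate([329, 135, 0]) cube([1326, 174, 12]);
translate([329, 213, 12]) cube([1326, 18, 315]);
translate([329, 135, 327]) cube([1326, 174, 12]);


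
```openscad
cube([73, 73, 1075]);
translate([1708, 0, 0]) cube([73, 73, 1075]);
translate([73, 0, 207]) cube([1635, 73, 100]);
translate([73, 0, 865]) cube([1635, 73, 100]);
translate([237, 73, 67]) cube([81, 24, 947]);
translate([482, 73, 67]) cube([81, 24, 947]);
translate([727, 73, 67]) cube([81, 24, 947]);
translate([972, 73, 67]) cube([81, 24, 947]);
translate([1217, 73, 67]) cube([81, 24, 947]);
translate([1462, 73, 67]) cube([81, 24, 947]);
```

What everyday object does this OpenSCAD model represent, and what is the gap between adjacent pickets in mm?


A fence section. The picket gap is 164 mm.

Two posts, two rails, 6 pickets — a fence section. Span 1635 mm holds 6 pickets of 81 mm with 7 equal gaps: ⌊(1635 − 6·81) / 7⌋ = 164 mm.


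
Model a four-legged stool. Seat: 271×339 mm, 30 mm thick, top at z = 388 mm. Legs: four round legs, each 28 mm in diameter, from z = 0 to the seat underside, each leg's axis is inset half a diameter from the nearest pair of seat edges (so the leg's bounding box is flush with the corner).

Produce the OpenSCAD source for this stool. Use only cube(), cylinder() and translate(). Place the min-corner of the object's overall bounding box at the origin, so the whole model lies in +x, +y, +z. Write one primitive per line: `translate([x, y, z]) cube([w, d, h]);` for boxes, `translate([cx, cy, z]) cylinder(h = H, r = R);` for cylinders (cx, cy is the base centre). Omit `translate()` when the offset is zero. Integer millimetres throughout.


// leg_h = 388 - 30 = 358
translate([0, 0, 358]) cube([271, 339, 30]);
translate([14, 14, 0]) cylinder(h = 358, r = 14);
translate([257, 14, 0]) cylinder(h = 358, r = 14);
translate([14, 325, 0]) cylinder(h = 358, r = 14);
translate([257, 325, 0]) cylinder(h = 358, r = 14);


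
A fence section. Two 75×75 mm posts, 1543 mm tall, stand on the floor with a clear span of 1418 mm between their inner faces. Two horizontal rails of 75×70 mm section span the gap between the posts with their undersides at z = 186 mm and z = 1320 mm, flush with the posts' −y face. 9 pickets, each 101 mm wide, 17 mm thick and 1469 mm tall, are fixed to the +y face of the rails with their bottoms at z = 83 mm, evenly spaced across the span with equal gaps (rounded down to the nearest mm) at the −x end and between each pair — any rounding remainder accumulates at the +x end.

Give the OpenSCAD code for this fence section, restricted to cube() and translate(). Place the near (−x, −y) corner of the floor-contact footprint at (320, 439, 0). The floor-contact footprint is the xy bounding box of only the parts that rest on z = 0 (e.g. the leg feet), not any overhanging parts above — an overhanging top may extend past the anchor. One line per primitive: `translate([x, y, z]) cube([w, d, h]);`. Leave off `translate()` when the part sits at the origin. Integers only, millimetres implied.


translate([320, 439, 0]) cube([75, 75, 1543]);
translate([1813, 439, 0]) cube([75, 75, 1543]);
translate([395, 439, 186]) cube([1418, 75, 70]);
translate([395, 439, 1320]) cube([1418, 75, 70]);
translate([445, 514, 83]) cube([101, 17, 1469]);
translate([596, 514, 83]) cube([101, 17, 1469]);
translate([747, 514, 83]) cube([101, 17, 1469]);
translate([898, 514, 83]) cube([101, 17, 1469]);
translate([1049, 514, 83]) cube([101, 17, 1469]);
translate([1200, 514, 83]) cube([101, 17, 1469]);
translate([1351, 514, 83]) cube([101, 17, 1469]);
translate([1502, 514, 83]) cube([101, 17, 1469]);
translate([1653, 514, 83]) cube([101, 17, 1469]);


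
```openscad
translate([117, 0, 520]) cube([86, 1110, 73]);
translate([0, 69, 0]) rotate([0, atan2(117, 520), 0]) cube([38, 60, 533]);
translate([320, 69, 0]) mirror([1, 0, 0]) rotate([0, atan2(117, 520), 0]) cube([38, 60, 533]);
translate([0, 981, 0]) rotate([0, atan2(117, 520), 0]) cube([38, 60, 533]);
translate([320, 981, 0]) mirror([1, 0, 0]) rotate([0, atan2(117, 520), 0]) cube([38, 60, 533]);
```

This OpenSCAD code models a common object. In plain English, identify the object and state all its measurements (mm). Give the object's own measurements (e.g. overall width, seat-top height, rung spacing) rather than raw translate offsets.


A sawhorse. A 86×1110×73 mm beam (x, y, z) sits on two A-frame leg pairs. Each pair is two raked legs of 38×60 mm section (60 mm along y) splaying symmetrically in x. Each leg rises 520 mm vertically over 117 mm of horizontal reach and is 533 mm long along its own axis. Every leg's outer bottom edge rests on the floor and its outer top edge meets a bottom edge of the beam — the left legs (tilting toward +x) meet the beam's −x bottom edge, the right legs (their mirror images, tilting toward −x) meet its +x bottom edge — so the leg tops tuck under the beam, the beam's underside is 520 mm above the floor, and the feet are 320 mm apart outside-to-outside with the beam centred between them. The two leg pairs are set in 69 mm from either end of the beam.
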